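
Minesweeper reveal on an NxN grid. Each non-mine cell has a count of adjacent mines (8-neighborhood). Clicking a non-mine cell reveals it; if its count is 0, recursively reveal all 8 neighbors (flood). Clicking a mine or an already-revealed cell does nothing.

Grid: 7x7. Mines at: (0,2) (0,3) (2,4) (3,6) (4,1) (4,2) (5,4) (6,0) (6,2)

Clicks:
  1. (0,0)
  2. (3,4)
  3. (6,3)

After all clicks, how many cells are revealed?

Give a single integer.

Click 1 (0,0) count=0: revealed 14 new [(0,0) (0,1) (1,0) (1,1) (1,2) (1,3) (2,0) (2,1) (2,2) (2,3) (3,0) (3,1) (3,2) (3,3)] -> total=14
Click 2 (3,4) count=1: revealed 1 new [(3,4)] -> total=15
Click 3 (6,3) count=2: revealed 1 new [(6,3)] -> total=16

Answer: 16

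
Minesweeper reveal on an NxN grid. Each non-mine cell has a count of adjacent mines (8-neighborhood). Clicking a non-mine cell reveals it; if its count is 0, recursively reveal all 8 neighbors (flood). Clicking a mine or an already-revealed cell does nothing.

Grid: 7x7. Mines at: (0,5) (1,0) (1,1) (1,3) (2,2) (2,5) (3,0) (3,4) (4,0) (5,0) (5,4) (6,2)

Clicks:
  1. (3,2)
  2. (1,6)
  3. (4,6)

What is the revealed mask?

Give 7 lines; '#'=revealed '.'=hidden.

Answer: .......
......#
.......
..#..##
.....##
.....##
.....##

Derivation:
Click 1 (3,2) count=1: revealed 1 new [(3,2)] -> total=1
Click 2 (1,6) count=2: revealed 1 new [(1,6)] -> total=2
Click 3 (4,6) count=0: revealed 8 new [(3,5) (3,6) (4,5) (4,6) (5,5) (5,6) (6,5) (6,6)] -> total=10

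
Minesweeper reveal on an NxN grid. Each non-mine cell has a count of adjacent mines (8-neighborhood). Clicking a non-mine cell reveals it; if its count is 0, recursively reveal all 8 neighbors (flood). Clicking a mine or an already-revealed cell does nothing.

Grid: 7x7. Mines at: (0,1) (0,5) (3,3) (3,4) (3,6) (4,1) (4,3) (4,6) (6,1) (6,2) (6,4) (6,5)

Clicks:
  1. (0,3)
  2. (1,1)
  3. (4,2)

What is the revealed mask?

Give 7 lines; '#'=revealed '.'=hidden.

Answer: ..###..
.####..
..###..
.......
..#....
.......
.......

Derivation:
Click 1 (0,3) count=0: revealed 9 new [(0,2) (0,3) (0,4) (1,2) (1,3) (1,4) (2,2) (2,3) (2,4)] -> total=9
Click 2 (1,1) count=1: revealed 1 new [(1,1)] -> total=10
Click 3 (4,2) count=3: revealed 1 new [(4,2)] -> total=11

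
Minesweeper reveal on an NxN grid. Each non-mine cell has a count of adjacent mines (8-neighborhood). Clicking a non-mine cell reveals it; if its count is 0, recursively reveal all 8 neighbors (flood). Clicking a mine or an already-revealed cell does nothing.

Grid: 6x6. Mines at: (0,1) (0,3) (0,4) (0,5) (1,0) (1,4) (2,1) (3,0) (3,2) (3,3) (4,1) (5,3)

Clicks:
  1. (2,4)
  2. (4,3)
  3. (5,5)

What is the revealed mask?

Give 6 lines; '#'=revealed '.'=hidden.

Click 1 (2,4) count=2: revealed 1 new [(2,4)] -> total=1
Click 2 (4,3) count=3: revealed 1 new [(4,3)] -> total=2
Click 3 (5,5) count=0: revealed 7 new [(2,5) (3,4) (3,5) (4,4) (4,5) (5,4) (5,5)] -> total=9

Answer: ......
......
....##
....##
...###
....##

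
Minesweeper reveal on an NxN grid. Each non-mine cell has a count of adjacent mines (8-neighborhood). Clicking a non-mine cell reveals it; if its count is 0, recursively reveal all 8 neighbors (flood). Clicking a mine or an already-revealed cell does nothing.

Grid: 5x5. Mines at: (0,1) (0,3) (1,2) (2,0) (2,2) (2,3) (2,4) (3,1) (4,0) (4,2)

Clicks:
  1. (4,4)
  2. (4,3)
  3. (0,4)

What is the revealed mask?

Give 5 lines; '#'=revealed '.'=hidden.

Answer: ....#
.....
.....
...##
...##

Derivation:
Click 1 (4,4) count=0: revealed 4 new [(3,3) (3,4) (4,3) (4,4)] -> total=4
Click 2 (4,3) count=1: revealed 0 new [(none)] -> total=4
Click 3 (0,4) count=1: revealed 1 new [(0,4)] -> total=5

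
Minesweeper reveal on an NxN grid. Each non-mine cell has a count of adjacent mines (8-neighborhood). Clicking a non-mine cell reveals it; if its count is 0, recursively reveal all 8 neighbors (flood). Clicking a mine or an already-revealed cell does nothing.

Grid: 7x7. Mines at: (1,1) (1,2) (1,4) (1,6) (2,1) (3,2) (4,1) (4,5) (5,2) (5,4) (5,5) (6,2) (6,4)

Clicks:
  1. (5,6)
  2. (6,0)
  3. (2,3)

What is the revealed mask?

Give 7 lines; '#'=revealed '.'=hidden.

Answer: .......
.......
...#...
.......
.......
##....#
##.....

Derivation:
Click 1 (5,6) count=2: revealed 1 new [(5,6)] -> total=1
Click 2 (6,0) count=0: revealed 4 new [(5,0) (5,1) (6,0) (6,1)] -> total=5
Click 3 (2,3) count=3: revealed 1 new [(2,3)] -> total=6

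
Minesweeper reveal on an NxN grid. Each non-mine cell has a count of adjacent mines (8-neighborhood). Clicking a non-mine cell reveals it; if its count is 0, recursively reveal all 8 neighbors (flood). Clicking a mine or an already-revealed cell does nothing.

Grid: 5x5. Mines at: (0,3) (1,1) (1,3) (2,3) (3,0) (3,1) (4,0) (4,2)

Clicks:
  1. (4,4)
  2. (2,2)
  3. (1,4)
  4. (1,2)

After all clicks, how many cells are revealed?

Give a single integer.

Click 1 (4,4) count=0: revealed 4 new [(3,3) (3,4) (4,3) (4,4)] -> total=4
Click 2 (2,2) count=4: revealed 1 new [(2,2)] -> total=5
Click 3 (1,4) count=3: revealed 1 new [(1,4)] -> total=6
Click 4 (1,2) count=4: revealed 1 new [(1,2)] -> total=7

Answer: 7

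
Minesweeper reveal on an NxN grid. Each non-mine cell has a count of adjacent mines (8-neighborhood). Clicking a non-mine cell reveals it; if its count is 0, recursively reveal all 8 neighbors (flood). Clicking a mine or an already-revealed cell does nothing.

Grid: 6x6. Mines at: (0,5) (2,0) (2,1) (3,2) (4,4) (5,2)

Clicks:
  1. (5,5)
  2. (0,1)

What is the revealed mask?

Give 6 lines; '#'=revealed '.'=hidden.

Click 1 (5,5) count=1: revealed 1 new [(5,5)] -> total=1
Click 2 (0,1) count=0: revealed 18 new [(0,0) (0,1) (0,2) (0,3) (0,4) (1,0) (1,1) (1,2) (1,3) (1,4) (1,5) (2,2) (2,3) (2,4) (2,5) (3,3) (3,4) (3,5)] -> total=19

Answer: #####.
######
..####
...###
......
.....#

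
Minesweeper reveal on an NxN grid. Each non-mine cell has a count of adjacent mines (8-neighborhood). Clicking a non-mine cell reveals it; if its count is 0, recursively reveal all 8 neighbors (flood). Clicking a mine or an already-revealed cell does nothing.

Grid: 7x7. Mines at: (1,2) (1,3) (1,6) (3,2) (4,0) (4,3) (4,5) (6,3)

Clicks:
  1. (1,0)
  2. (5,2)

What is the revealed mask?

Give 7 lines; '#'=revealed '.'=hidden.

Answer: ##.....
##.....
##.....
##.....
.......
..#....
.......

Derivation:
Click 1 (1,0) count=0: revealed 8 new [(0,0) (0,1) (1,0) (1,1) (2,0) (2,1) (3,0) (3,1)] -> total=8
Click 2 (5,2) count=2: revealed 1 new [(5,2)] -> total=9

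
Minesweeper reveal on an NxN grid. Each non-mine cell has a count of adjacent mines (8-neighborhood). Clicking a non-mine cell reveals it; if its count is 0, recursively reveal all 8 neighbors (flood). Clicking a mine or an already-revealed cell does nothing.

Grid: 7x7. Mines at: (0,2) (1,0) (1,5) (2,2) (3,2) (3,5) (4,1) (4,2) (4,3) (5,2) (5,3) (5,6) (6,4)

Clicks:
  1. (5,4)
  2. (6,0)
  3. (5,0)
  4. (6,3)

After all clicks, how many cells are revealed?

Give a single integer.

Answer: 6

Derivation:
Click 1 (5,4) count=3: revealed 1 new [(5,4)] -> total=1
Click 2 (6,0) count=0: revealed 4 new [(5,0) (5,1) (6,0) (6,1)] -> total=5
Click 3 (5,0) count=1: revealed 0 new [(none)] -> total=5
Click 4 (6,3) count=3: revealed 1 new [(6,3)] -> total=6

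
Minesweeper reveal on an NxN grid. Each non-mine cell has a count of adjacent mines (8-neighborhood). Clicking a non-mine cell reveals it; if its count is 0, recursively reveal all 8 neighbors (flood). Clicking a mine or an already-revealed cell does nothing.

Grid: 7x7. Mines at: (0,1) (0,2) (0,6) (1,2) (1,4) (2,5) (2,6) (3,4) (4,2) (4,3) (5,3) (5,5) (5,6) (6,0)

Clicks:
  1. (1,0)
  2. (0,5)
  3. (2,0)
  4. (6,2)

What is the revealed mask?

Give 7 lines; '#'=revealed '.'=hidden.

Answer: .....#.
##.....
##.....
##.....
##.....
##.....
..#....

Derivation:
Click 1 (1,0) count=1: revealed 1 new [(1,0)] -> total=1
Click 2 (0,5) count=2: revealed 1 new [(0,5)] -> total=2
Click 3 (2,0) count=0: revealed 9 new [(1,1) (2,0) (2,1) (3,0) (3,1) (4,0) (4,1) (5,0) (5,1)] -> total=11
Click 4 (6,2) count=1: revealed 1 new [(6,2)] -> total=12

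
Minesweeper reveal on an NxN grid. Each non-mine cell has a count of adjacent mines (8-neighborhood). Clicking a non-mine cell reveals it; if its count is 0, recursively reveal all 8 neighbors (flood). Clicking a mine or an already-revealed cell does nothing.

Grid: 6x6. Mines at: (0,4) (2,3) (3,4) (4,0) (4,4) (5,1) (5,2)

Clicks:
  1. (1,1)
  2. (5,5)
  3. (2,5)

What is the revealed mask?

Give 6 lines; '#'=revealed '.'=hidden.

Click 1 (1,1) count=0: revealed 14 new [(0,0) (0,1) (0,2) (0,3) (1,0) (1,1) (1,2) (1,3) (2,0) (2,1) (2,2) (3,0) (3,1) (3,2)] -> total=14
Click 2 (5,5) count=1: revealed 1 new [(5,5)] -> total=15
Click 3 (2,5) count=1: revealed 1 new [(2,5)] -> total=16

Answer: ####..
####..
###..#
###...
......
.....#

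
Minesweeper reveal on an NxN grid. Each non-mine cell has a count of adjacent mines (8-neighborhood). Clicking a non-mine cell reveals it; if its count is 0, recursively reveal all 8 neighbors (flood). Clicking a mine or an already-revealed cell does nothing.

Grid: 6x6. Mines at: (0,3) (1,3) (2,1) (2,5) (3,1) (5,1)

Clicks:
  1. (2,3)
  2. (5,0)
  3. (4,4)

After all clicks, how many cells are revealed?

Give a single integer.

Answer: 16

Derivation:
Click 1 (2,3) count=1: revealed 1 new [(2,3)] -> total=1
Click 2 (5,0) count=1: revealed 1 new [(5,0)] -> total=2
Click 3 (4,4) count=0: revealed 14 new [(2,2) (2,4) (3,2) (3,3) (3,4) (3,5) (4,2) (4,3) (4,4) (4,5) (5,2) (5,3) (5,4) (5,5)] -> total=16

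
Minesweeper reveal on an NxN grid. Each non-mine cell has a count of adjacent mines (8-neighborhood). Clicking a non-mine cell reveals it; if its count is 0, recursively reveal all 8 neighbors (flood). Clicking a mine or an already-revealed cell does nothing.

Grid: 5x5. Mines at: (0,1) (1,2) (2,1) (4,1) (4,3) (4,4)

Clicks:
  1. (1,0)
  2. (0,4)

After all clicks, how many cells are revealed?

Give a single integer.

Click 1 (1,0) count=2: revealed 1 new [(1,0)] -> total=1
Click 2 (0,4) count=0: revealed 8 new [(0,3) (0,4) (1,3) (1,4) (2,3) (2,4) (3,3) (3,4)] -> total=9

Answer: 9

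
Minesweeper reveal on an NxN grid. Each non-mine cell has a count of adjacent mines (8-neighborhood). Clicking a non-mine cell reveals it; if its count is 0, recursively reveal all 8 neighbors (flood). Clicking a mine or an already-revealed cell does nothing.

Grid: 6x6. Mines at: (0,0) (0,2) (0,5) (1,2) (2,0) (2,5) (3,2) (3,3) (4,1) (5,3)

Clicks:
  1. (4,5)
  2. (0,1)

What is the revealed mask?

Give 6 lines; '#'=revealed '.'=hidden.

Answer: .#....
......
......
....##
....##
....##

Derivation:
Click 1 (4,5) count=0: revealed 6 new [(3,4) (3,5) (4,4) (4,5) (5,4) (5,5)] -> total=6
Click 2 (0,1) count=3: revealed 1 new [(0,1)] -> total=7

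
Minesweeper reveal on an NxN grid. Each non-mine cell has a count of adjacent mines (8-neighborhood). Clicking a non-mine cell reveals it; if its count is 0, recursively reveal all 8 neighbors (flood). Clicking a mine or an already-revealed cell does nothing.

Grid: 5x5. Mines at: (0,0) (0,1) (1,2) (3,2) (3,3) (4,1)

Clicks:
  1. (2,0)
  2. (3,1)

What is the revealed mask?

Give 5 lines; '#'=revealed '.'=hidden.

Answer: .....
##...
##...
##...
.....

Derivation:
Click 1 (2,0) count=0: revealed 6 new [(1,0) (1,1) (2,0) (2,1) (3,0) (3,1)] -> total=6
Click 2 (3,1) count=2: revealed 0 new [(none)] -> total=6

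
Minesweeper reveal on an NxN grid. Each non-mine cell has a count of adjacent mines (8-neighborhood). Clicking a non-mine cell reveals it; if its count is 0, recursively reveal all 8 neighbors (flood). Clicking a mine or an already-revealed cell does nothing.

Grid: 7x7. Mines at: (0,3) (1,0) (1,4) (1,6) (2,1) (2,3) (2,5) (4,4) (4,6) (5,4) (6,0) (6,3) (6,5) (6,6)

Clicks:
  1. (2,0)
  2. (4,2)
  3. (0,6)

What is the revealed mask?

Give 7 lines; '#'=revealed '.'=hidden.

Click 1 (2,0) count=2: revealed 1 new [(2,0)] -> total=1
Click 2 (4,2) count=0: revealed 12 new [(3,0) (3,1) (3,2) (3,3) (4,0) (4,1) (4,2) (4,3) (5,0) (5,1) (5,2) (5,3)] -> total=13
Click 3 (0,6) count=1: revealed 1 new [(0,6)] -> total=14

Answer: ......#
.......
#......
####...
####...
####...
.......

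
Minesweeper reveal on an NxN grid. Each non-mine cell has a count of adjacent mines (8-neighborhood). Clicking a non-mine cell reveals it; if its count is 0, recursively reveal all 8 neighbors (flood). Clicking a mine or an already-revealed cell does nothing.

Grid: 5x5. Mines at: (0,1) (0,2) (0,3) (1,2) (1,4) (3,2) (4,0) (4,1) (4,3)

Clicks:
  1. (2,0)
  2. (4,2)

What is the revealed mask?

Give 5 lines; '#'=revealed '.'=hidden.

Click 1 (2,0) count=0: revealed 6 new [(1,0) (1,1) (2,0) (2,1) (3,0) (3,1)] -> total=6
Click 2 (4,2) count=3: revealed 1 new [(4,2)] -> total=7

Answer: .....
##...
##...
##...
..#..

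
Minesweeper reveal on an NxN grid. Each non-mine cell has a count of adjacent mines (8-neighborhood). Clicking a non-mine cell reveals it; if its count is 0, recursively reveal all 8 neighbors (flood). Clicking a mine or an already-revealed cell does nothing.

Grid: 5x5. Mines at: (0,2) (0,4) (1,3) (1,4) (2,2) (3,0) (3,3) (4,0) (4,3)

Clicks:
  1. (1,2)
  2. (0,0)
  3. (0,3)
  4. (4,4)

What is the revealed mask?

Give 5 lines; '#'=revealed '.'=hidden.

Answer: ##.#.
###..
##...
.....
....#

Derivation:
Click 1 (1,2) count=3: revealed 1 new [(1,2)] -> total=1
Click 2 (0,0) count=0: revealed 6 new [(0,0) (0,1) (1,0) (1,1) (2,0) (2,1)] -> total=7
Click 3 (0,3) count=4: revealed 1 new [(0,3)] -> total=8
Click 4 (4,4) count=2: revealed 1 new [(4,4)] -> total=9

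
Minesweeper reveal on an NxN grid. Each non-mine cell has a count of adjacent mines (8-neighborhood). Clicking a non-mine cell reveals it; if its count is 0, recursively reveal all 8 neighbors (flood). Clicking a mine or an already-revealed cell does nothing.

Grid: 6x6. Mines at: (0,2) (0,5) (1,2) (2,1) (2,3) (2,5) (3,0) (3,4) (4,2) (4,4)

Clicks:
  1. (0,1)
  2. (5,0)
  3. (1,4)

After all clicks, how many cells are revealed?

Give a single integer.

Answer: 6

Derivation:
Click 1 (0,1) count=2: revealed 1 new [(0,1)] -> total=1
Click 2 (5,0) count=0: revealed 4 new [(4,0) (4,1) (5,0) (5,1)] -> total=5
Click 3 (1,4) count=3: revealed 1 new [(1,4)] -> total=6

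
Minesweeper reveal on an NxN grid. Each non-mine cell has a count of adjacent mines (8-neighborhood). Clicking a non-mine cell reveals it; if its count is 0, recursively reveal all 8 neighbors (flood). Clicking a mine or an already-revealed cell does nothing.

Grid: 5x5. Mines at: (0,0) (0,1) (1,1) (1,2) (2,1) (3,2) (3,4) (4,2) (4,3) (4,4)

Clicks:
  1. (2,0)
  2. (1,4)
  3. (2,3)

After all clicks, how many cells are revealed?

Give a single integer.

Click 1 (2,0) count=2: revealed 1 new [(2,0)] -> total=1
Click 2 (1,4) count=0: revealed 6 new [(0,3) (0,4) (1,3) (1,4) (2,3) (2,4)] -> total=7
Click 3 (2,3) count=3: revealed 0 new [(none)] -> total=7

Answer: 7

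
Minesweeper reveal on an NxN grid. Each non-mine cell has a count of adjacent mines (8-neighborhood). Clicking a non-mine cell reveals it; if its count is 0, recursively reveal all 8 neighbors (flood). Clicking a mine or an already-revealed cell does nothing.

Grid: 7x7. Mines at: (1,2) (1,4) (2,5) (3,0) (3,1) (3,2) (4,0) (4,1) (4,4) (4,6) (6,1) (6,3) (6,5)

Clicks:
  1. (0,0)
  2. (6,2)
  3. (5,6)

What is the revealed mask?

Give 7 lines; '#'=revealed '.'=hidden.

Click 1 (0,0) count=0: revealed 6 new [(0,0) (0,1) (1,0) (1,1) (2,0) (2,1)] -> total=6
Click 2 (6,2) count=2: revealed 1 new [(6,2)] -> total=7
Click 3 (5,6) count=2: revealed 1 new [(5,6)] -> total=8

Answer: ##.....
##.....
##.....
.......
.......
......#
..#....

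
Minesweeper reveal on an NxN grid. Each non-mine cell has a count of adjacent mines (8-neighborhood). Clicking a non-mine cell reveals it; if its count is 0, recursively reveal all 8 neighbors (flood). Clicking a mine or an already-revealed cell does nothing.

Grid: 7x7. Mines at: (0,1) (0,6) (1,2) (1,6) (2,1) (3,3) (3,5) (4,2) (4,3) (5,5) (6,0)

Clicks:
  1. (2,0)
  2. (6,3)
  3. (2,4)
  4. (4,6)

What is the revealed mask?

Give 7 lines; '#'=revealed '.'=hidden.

Click 1 (2,0) count=1: revealed 1 new [(2,0)] -> total=1
Click 2 (6,3) count=0: revealed 8 new [(5,1) (5,2) (5,3) (5,4) (6,1) (6,2) (6,3) (6,4)] -> total=9
Click 3 (2,4) count=2: revealed 1 new [(2,4)] -> total=10
Click 4 (4,6) count=2: revealed 1 new [(4,6)] -> total=11

Answer: .......
.......
#...#..
.......
......#
.####..
.####..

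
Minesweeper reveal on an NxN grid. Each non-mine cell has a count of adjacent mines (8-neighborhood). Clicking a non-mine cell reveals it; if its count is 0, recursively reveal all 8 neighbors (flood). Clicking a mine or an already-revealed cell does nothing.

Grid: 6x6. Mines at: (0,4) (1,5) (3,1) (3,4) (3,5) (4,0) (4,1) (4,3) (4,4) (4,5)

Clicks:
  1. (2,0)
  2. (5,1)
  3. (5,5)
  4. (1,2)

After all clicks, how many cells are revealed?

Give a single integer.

Answer: 14

Derivation:
Click 1 (2,0) count=1: revealed 1 new [(2,0)] -> total=1
Click 2 (5,1) count=2: revealed 1 new [(5,1)] -> total=2
Click 3 (5,5) count=2: revealed 1 new [(5,5)] -> total=3
Click 4 (1,2) count=0: revealed 11 new [(0,0) (0,1) (0,2) (0,3) (1,0) (1,1) (1,2) (1,3) (2,1) (2,2) (2,3)] -> total=14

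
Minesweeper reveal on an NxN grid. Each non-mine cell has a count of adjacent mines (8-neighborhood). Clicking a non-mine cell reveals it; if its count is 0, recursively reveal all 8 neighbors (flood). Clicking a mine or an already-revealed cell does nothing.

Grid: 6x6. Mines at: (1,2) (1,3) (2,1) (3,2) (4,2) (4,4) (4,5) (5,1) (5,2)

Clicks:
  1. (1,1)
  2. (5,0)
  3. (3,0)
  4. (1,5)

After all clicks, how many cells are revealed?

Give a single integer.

Answer: 11

Derivation:
Click 1 (1,1) count=2: revealed 1 new [(1,1)] -> total=1
Click 2 (5,0) count=1: revealed 1 new [(5,0)] -> total=2
Click 3 (3,0) count=1: revealed 1 new [(3,0)] -> total=3
Click 4 (1,5) count=0: revealed 8 new [(0,4) (0,5) (1,4) (1,5) (2,4) (2,5) (3,4) (3,5)] -> total=11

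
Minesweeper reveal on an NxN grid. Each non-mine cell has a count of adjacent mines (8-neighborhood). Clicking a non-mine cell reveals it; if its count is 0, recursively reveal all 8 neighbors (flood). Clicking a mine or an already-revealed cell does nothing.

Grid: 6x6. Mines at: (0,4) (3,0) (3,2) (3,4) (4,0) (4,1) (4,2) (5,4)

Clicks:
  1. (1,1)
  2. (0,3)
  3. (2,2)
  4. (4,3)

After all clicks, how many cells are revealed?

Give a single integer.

Click 1 (1,1) count=0: revealed 12 new [(0,0) (0,1) (0,2) (0,3) (1,0) (1,1) (1,2) (1,3) (2,0) (2,1) (2,2) (2,3)] -> total=12
Click 2 (0,3) count=1: revealed 0 new [(none)] -> total=12
Click 3 (2,2) count=1: revealed 0 new [(none)] -> total=12
Click 4 (4,3) count=4: revealed 1 new [(4,3)] -> total=13

Answer: 13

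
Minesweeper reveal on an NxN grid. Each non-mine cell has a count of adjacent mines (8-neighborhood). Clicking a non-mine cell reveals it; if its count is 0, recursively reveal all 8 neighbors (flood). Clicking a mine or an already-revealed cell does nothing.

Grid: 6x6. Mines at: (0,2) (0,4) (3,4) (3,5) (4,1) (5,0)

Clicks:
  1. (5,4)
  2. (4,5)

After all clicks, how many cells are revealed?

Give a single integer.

Click 1 (5,4) count=0: revealed 8 new [(4,2) (4,3) (4,4) (4,5) (5,2) (5,3) (5,4) (5,5)] -> total=8
Click 2 (4,5) count=2: revealed 0 new [(none)] -> total=8

Answer: 8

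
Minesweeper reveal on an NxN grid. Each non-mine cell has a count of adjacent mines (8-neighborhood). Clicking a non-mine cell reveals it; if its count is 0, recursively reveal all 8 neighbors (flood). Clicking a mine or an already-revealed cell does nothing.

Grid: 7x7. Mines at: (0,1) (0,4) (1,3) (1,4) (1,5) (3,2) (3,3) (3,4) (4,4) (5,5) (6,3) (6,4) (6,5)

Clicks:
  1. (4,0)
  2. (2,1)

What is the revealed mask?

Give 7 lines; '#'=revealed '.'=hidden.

Answer: .......
##.....
##.....
##.....
###....
###....
###....

Derivation:
Click 1 (4,0) count=0: revealed 15 new [(1,0) (1,1) (2,0) (2,1) (3,0) (3,1) (4,0) (4,1) (4,2) (5,0) (5,1) (5,2) (6,0) (6,1) (6,2)] -> total=15
Click 2 (2,1) count=1: revealed 0 new [(none)] -> total=15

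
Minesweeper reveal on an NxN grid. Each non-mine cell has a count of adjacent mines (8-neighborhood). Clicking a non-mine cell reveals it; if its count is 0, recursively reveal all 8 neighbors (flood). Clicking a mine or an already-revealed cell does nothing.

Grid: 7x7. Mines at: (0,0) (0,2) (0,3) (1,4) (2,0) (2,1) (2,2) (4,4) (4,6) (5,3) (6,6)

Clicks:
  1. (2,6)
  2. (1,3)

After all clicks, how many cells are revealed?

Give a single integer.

Answer: 9

Derivation:
Click 1 (2,6) count=0: revealed 8 new [(0,5) (0,6) (1,5) (1,6) (2,5) (2,6) (3,5) (3,6)] -> total=8
Click 2 (1,3) count=4: revealed 1 new [(1,3)] -> total=9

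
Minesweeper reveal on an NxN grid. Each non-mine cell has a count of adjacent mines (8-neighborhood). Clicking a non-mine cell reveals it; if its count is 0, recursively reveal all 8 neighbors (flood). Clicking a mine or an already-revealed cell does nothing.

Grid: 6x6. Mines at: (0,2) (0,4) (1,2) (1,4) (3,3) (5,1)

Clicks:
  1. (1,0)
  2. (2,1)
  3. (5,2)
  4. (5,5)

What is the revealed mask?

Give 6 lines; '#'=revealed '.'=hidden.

Answer: ##....
##....
###.##
###.##
######
..####

Derivation:
Click 1 (1,0) count=0: revealed 13 new [(0,0) (0,1) (1,0) (1,1) (2,0) (2,1) (2,2) (3,0) (3,1) (3,2) (4,0) (4,1) (4,2)] -> total=13
Click 2 (2,1) count=1: revealed 0 new [(none)] -> total=13
Click 3 (5,2) count=1: revealed 1 new [(5,2)] -> total=14
Click 4 (5,5) count=0: revealed 10 new [(2,4) (2,5) (3,4) (3,5) (4,3) (4,4) (4,5) (5,3) (5,4) (5,5)] -> total=24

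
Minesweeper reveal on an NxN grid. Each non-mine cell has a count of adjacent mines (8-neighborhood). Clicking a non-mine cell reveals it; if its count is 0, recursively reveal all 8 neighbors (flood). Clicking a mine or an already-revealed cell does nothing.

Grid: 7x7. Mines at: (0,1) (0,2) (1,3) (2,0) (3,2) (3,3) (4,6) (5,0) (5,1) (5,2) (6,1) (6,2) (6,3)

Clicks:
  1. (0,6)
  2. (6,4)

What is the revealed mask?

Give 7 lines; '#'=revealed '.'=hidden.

Answer: ....###
....###
....###
....###
.......
.......
....#..

Derivation:
Click 1 (0,6) count=0: revealed 12 new [(0,4) (0,5) (0,6) (1,4) (1,5) (1,6) (2,4) (2,5) (2,6) (3,4) (3,5) (3,6)] -> total=12
Click 2 (6,4) count=1: revealed 1 new [(6,4)] -> total=13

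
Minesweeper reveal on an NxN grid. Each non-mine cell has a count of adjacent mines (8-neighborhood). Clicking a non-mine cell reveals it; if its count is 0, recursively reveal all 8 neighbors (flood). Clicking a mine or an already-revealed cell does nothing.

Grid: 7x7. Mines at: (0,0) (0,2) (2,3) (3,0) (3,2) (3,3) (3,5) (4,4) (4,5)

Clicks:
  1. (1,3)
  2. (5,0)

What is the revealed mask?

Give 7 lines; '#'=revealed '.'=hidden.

Answer: .......
...#...
.......
.......
####...
#######
#######

Derivation:
Click 1 (1,3) count=2: revealed 1 new [(1,3)] -> total=1
Click 2 (5,0) count=0: revealed 18 new [(4,0) (4,1) (4,2) (4,3) (5,0) (5,1) (5,2) (5,3) (5,4) (5,5) (5,6) (6,0) (6,1) (6,2) (6,3) (6,4) (6,5) (6,6)] -> total=19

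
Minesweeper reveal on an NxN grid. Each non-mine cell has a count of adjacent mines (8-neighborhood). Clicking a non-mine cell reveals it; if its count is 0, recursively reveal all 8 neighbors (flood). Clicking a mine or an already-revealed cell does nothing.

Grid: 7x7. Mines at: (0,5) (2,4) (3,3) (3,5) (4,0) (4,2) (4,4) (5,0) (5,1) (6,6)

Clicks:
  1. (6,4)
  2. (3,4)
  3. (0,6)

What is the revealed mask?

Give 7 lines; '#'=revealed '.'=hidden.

Click 1 (6,4) count=0: revealed 8 new [(5,2) (5,3) (5,4) (5,5) (6,2) (6,3) (6,4) (6,5)] -> total=8
Click 2 (3,4) count=4: revealed 1 new [(3,4)] -> total=9
Click 3 (0,6) count=1: revealed 1 new [(0,6)] -> total=10

Answer: ......#
.......
.......
....#..
.......
..####.
..####.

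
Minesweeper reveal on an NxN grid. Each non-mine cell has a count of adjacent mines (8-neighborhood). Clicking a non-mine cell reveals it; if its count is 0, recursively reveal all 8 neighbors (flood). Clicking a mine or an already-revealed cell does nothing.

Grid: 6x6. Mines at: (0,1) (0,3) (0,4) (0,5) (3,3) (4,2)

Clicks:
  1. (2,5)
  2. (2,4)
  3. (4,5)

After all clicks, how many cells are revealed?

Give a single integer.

Answer: 12

Derivation:
Click 1 (2,5) count=0: revealed 12 new [(1,4) (1,5) (2,4) (2,5) (3,4) (3,5) (4,3) (4,4) (4,5) (5,3) (5,4) (5,5)] -> total=12
Click 2 (2,4) count=1: revealed 0 new [(none)] -> total=12
Click 3 (4,5) count=0: revealed 0 new [(none)] -> total=12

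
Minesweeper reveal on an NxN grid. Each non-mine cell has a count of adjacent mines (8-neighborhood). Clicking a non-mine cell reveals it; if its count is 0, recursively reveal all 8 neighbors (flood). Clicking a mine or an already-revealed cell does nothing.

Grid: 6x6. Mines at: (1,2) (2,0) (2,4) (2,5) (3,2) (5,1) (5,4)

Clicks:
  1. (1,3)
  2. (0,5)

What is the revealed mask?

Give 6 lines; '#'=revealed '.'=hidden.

Click 1 (1,3) count=2: revealed 1 new [(1,3)] -> total=1
Click 2 (0,5) count=0: revealed 5 new [(0,3) (0,4) (0,5) (1,4) (1,5)] -> total=6

Answer: ...###
...###
......
......
......
......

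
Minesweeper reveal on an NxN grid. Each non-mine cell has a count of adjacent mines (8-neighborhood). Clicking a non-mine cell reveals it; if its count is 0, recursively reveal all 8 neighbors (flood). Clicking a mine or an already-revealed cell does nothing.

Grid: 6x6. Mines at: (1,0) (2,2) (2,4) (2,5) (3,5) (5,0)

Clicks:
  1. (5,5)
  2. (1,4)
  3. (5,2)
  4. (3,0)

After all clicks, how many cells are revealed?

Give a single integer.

Click 1 (5,5) count=0: revealed 14 new [(3,1) (3,2) (3,3) (3,4) (4,1) (4,2) (4,3) (4,4) (4,5) (5,1) (5,2) (5,3) (5,4) (5,5)] -> total=14
Click 2 (1,4) count=2: revealed 1 new [(1,4)] -> total=15
Click 3 (5,2) count=0: revealed 0 new [(none)] -> total=15
Click 4 (3,0) count=0: revealed 4 new [(2,0) (2,1) (3,0) (4,0)] -> total=19

Answer: 19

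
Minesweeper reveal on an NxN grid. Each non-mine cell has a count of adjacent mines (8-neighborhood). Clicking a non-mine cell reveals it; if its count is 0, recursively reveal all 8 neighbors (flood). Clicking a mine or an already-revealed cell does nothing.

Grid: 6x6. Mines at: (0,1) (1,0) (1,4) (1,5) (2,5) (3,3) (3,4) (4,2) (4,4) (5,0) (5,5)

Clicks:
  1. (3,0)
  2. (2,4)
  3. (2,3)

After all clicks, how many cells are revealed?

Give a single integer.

Answer: 8

Derivation:
Click 1 (3,0) count=0: revealed 6 new [(2,0) (2,1) (3,0) (3,1) (4,0) (4,1)] -> total=6
Click 2 (2,4) count=5: revealed 1 new [(2,4)] -> total=7
Click 3 (2,3) count=3: revealed 1 new [(2,3)] -> total=8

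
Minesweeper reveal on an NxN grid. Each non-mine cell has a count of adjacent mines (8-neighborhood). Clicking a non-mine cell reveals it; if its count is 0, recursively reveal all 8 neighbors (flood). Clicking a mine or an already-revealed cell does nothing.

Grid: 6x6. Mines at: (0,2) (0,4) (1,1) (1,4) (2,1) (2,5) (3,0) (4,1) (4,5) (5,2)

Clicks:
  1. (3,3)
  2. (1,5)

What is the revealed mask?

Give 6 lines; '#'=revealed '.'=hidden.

Answer: ......
.....#
..###.
..###.
..###.
......

Derivation:
Click 1 (3,3) count=0: revealed 9 new [(2,2) (2,3) (2,4) (3,2) (3,3) (3,4) (4,2) (4,3) (4,4)] -> total=9
Click 2 (1,5) count=3: revealed 1 new [(1,5)] -> total=10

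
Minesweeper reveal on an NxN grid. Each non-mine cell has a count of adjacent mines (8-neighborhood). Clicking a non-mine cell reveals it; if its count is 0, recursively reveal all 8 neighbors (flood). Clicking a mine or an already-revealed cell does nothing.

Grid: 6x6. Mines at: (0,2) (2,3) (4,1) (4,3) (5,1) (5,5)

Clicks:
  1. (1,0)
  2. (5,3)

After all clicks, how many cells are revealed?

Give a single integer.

Click 1 (1,0) count=0: revealed 11 new [(0,0) (0,1) (1,0) (1,1) (1,2) (2,0) (2,1) (2,2) (3,0) (3,1) (3,2)] -> total=11
Click 2 (5,3) count=1: revealed 1 new [(5,3)] -> total=12

Answer: 12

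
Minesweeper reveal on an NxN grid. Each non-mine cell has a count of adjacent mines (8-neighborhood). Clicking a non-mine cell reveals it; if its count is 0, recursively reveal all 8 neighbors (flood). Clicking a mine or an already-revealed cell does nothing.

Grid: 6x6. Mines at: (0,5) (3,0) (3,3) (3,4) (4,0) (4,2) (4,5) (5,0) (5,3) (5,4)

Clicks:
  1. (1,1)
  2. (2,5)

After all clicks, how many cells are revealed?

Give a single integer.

Click 1 (1,1) count=0: revealed 15 new [(0,0) (0,1) (0,2) (0,3) (0,4) (1,0) (1,1) (1,2) (1,3) (1,4) (2,0) (2,1) (2,2) (2,3) (2,4)] -> total=15
Click 2 (2,5) count=1: revealed 1 new [(2,5)] -> total=16

Answer: 16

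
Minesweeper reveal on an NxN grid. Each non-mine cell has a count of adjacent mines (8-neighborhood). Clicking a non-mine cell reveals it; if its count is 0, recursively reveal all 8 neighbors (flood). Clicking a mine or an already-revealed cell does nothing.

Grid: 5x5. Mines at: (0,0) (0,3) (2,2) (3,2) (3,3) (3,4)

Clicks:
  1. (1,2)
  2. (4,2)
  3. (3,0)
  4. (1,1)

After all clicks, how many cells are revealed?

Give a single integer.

Answer: 10

Derivation:
Click 1 (1,2) count=2: revealed 1 new [(1,2)] -> total=1
Click 2 (4,2) count=2: revealed 1 new [(4,2)] -> total=2
Click 3 (3,0) count=0: revealed 8 new [(1,0) (1,1) (2,0) (2,1) (3,0) (3,1) (4,0) (4,1)] -> total=10
Click 4 (1,1) count=2: revealed 0 new [(none)] -> total=10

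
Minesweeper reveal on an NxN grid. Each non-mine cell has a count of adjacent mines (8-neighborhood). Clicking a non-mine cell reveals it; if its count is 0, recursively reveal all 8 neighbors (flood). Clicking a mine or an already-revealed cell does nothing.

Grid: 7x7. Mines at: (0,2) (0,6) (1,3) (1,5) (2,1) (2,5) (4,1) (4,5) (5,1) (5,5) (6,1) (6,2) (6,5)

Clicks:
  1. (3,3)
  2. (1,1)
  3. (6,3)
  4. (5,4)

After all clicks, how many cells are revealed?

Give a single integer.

Click 1 (3,3) count=0: revealed 12 new [(2,2) (2,3) (2,4) (3,2) (3,3) (3,4) (4,2) (4,3) (4,4) (5,2) (5,3) (5,4)] -> total=12
Click 2 (1,1) count=2: revealed 1 new [(1,1)] -> total=13
Click 3 (6,3) count=1: revealed 1 new [(6,3)] -> total=14
Click 4 (5,4) count=3: revealed 0 new [(none)] -> total=14

Answer: 14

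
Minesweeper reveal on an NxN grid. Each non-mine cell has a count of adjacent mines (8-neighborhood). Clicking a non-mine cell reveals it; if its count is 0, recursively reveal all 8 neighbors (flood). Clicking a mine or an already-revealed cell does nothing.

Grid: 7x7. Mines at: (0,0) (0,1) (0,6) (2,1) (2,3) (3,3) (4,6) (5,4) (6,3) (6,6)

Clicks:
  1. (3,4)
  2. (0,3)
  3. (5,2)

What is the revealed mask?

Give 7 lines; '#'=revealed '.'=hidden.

Click 1 (3,4) count=2: revealed 1 new [(3,4)] -> total=1
Click 2 (0,3) count=0: revealed 8 new [(0,2) (0,3) (0,4) (0,5) (1,2) (1,3) (1,4) (1,5)] -> total=9
Click 3 (5,2) count=1: revealed 1 new [(5,2)] -> total=10

Answer: ..####.
..####.
.......
....#..
.......
..#....
.......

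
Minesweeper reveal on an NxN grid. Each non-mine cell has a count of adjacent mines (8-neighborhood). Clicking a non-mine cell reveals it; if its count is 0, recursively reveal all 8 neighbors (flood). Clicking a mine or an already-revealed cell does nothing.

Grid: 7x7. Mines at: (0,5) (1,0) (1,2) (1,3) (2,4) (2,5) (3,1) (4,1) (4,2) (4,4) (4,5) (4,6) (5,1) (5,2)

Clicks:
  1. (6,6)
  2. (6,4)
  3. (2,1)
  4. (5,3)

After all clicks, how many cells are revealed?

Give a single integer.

Click 1 (6,6) count=0: revealed 8 new [(5,3) (5,4) (5,5) (5,6) (6,3) (6,4) (6,5) (6,6)] -> total=8
Click 2 (6,4) count=0: revealed 0 new [(none)] -> total=8
Click 3 (2,1) count=3: revealed 1 new [(2,1)] -> total=9
Click 4 (5,3) count=3: revealed 0 new [(none)] -> total=9

Answer: 9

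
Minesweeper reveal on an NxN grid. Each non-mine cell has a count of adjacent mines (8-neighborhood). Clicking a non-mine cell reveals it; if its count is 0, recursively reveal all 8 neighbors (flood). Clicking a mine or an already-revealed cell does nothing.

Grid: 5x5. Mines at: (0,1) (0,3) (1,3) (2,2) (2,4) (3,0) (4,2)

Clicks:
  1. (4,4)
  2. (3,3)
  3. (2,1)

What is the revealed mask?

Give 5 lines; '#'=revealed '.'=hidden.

Answer: .....
.....
.#...
...##
...##

Derivation:
Click 1 (4,4) count=0: revealed 4 new [(3,3) (3,4) (4,3) (4,4)] -> total=4
Click 2 (3,3) count=3: revealed 0 new [(none)] -> total=4
Click 3 (2,1) count=2: revealed 1 new [(2,1)] -> total=5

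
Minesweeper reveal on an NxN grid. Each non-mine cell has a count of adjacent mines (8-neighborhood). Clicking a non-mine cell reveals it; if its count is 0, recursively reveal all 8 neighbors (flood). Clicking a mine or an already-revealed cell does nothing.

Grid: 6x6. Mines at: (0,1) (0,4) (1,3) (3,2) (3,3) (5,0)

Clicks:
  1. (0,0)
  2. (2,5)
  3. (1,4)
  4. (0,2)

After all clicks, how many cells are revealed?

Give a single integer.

Click 1 (0,0) count=1: revealed 1 new [(0,0)] -> total=1
Click 2 (2,5) count=0: revealed 16 new [(1,4) (1,5) (2,4) (2,5) (3,4) (3,5) (4,1) (4,2) (4,3) (4,4) (4,5) (5,1) (5,2) (5,3) (5,4) (5,5)] -> total=17
Click 3 (1,4) count=2: revealed 0 new [(none)] -> total=17
Click 4 (0,2) count=2: revealed 1 new [(0,2)] -> total=18

Answer: 18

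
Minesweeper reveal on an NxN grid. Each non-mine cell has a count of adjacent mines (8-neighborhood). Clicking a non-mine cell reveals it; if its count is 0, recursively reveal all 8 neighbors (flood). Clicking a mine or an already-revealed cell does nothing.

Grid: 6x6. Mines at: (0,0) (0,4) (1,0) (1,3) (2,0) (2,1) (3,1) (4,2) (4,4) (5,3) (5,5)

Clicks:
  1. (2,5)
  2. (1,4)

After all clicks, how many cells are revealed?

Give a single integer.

Answer: 6

Derivation:
Click 1 (2,5) count=0: revealed 6 new [(1,4) (1,5) (2,4) (2,5) (3,4) (3,5)] -> total=6
Click 2 (1,4) count=2: revealed 0 new [(none)] -> total=6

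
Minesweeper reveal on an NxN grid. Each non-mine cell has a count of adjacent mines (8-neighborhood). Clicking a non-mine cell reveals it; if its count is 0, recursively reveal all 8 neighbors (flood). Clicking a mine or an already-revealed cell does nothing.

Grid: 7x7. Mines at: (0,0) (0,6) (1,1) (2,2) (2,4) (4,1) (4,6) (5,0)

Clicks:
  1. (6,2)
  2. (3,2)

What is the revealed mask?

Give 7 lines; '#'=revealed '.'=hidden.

Click 1 (6,2) count=0: revealed 20 new [(3,2) (3,3) (3,4) (3,5) (4,2) (4,3) (4,4) (4,5) (5,1) (5,2) (5,3) (5,4) (5,5) (5,6) (6,1) (6,2) (6,3) (6,4) (6,5) (6,6)] -> total=20
Click 2 (3,2) count=2: revealed 0 new [(none)] -> total=20

Answer: .......
.......
.......
..####.
..####.
.######
.######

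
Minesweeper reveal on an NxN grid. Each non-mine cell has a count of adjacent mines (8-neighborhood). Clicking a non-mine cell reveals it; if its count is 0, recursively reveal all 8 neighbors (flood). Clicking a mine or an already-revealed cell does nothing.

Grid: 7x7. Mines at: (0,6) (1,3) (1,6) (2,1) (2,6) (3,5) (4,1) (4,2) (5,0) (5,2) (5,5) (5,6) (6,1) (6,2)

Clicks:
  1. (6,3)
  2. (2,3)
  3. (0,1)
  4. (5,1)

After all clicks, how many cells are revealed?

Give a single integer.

Answer: 9

Derivation:
Click 1 (6,3) count=2: revealed 1 new [(6,3)] -> total=1
Click 2 (2,3) count=1: revealed 1 new [(2,3)] -> total=2
Click 3 (0,1) count=0: revealed 6 new [(0,0) (0,1) (0,2) (1,0) (1,1) (1,2)] -> total=8
Click 4 (5,1) count=6: revealed 1 new [(5,1)] -> total=9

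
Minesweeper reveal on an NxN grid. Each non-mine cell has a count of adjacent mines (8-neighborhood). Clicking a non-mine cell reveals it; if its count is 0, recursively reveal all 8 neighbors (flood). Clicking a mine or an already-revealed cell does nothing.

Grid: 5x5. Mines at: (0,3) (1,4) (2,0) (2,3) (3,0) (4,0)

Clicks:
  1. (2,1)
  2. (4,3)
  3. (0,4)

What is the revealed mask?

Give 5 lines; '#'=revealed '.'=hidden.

Click 1 (2,1) count=2: revealed 1 new [(2,1)] -> total=1
Click 2 (4,3) count=0: revealed 8 new [(3,1) (3,2) (3,3) (3,4) (4,1) (4,2) (4,3) (4,4)] -> total=9
Click 3 (0,4) count=2: revealed 1 new [(0,4)] -> total=10

Answer: ....#
.....
.#...
.####
.####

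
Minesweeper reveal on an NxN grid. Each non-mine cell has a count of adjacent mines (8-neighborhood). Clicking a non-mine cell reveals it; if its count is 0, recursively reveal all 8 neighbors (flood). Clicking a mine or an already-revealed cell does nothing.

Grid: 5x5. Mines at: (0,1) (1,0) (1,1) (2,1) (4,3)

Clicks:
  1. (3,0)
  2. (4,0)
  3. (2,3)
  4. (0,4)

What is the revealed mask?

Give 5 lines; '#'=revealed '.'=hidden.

Answer: ..###
..###
..###
#####
###..

Derivation:
Click 1 (3,0) count=1: revealed 1 new [(3,0)] -> total=1
Click 2 (4,0) count=0: revealed 5 new [(3,1) (3,2) (4,0) (4,1) (4,2)] -> total=6
Click 3 (2,3) count=0: revealed 11 new [(0,2) (0,3) (0,4) (1,2) (1,3) (1,4) (2,2) (2,3) (2,4) (3,3) (3,4)] -> total=17
Click 4 (0,4) count=0: revealed 0 new [(none)] -> total=17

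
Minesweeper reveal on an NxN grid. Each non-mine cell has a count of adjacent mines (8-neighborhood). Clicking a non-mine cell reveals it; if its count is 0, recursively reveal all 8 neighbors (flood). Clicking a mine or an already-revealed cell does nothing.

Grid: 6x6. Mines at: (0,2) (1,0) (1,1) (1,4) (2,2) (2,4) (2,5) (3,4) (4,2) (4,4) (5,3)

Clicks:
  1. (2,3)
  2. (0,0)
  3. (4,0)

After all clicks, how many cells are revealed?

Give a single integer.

Answer: 10

Derivation:
Click 1 (2,3) count=4: revealed 1 new [(2,3)] -> total=1
Click 2 (0,0) count=2: revealed 1 new [(0,0)] -> total=2
Click 3 (4,0) count=0: revealed 8 new [(2,0) (2,1) (3,0) (3,1) (4,0) (4,1) (5,0) (5,1)] -> total=10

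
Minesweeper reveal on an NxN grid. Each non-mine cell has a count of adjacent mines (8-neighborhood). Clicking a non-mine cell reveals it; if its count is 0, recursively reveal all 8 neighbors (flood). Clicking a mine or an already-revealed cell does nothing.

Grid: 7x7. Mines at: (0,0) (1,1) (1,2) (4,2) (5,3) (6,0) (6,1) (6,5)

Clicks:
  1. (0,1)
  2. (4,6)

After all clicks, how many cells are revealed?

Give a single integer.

Answer: 24

Derivation:
Click 1 (0,1) count=3: revealed 1 new [(0,1)] -> total=1
Click 2 (4,6) count=0: revealed 23 new [(0,3) (0,4) (0,5) (0,6) (1,3) (1,4) (1,5) (1,6) (2,3) (2,4) (2,5) (2,6) (3,3) (3,4) (3,5) (3,6) (4,3) (4,4) (4,5) (4,6) (5,4) (5,5) (5,6)] -> total=24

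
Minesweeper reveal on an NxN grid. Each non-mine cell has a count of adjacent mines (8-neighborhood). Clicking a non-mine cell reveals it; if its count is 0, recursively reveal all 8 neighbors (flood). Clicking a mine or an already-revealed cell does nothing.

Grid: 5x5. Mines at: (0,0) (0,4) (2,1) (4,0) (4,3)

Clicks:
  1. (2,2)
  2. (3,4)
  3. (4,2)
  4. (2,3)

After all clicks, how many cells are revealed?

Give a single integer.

Click 1 (2,2) count=1: revealed 1 new [(2,2)] -> total=1
Click 2 (3,4) count=1: revealed 1 new [(3,4)] -> total=2
Click 3 (4,2) count=1: revealed 1 new [(4,2)] -> total=3
Click 4 (2,3) count=0: revealed 7 new [(1,2) (1,3) (1,4) (2,3) (2,4) (3,2) (3,3)] -> total=10

Answer: 10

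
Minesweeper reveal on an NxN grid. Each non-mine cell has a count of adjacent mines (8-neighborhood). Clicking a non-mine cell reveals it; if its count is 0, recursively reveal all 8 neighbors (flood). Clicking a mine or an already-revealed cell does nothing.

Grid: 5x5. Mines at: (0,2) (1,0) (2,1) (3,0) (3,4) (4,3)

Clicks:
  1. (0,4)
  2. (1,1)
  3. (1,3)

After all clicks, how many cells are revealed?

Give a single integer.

Click 1 (0,4) count=0: revealed 6 new [(0,3) (0,4) (1,3) (1,4) (2,3) (2,4)] -> total=6
Click 2 (1,1) count=3: revealed 1 new [(1,1)] -> total=7
Click 3 (1,3) count=1: revealed 0 new [(none)] -> total=7

Answer: 7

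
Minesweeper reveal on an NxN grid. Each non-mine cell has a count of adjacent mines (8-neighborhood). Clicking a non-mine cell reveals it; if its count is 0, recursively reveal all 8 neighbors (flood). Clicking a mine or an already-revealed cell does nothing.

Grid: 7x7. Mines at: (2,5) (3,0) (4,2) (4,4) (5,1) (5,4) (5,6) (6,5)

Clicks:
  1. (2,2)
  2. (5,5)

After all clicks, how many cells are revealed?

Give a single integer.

Click 1 (2,2) count=0: revealed 23 new [(0,0) (0,1) (0,2) (0,3) (0,4) (0,5) (0,6) (1,0) (1,1) (1,2) (1,3) (1,4) (1,5) (1,6) (2,0) (2,1) (2,2) (2,3) (2,4) (3,1) (3,2) (3,3) (3,4)] -> total=23
Click 2 (5,5) count=4: revealed 1 new [(5,5)] -> total=24

Answer: 24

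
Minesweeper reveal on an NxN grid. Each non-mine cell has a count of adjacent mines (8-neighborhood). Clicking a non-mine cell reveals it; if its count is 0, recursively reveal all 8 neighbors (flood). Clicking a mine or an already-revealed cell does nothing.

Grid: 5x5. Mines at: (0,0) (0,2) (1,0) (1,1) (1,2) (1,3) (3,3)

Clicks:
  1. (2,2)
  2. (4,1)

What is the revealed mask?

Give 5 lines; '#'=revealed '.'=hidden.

Answer: .....
.....
###..
###..
###..

Derivation:
Click 1 (2,2) count=4: revealed 1 new [(2,2)] -> total=1
Click 2 (4,1) count=0: revealed 8 new [(2,0) (2,1) (3,0) (3,1) (3,2) (4,0) (4,1) (4,2)] -> total=9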